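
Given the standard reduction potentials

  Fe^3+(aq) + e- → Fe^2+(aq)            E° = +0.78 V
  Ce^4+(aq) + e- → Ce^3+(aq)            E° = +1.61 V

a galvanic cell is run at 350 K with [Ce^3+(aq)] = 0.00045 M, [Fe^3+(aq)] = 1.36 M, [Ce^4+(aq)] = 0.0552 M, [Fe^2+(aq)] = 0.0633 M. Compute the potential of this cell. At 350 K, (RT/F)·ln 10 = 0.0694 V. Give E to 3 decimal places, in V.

Since E°(Ce⁴⁺/Ce³⁺) > E°(Fe³⁺/Fe²⁺), Ce⁴⁺/Ce³⁺ serves as the cathode.
E°cell = E°cat − E°an = +1.61 − (+0.78) = +0.83 V; n = 1.
The balanced reaction is Ce^4+(aq) + Fe^2+(aq) → Ce^3+(aq) + Fe^3+(aq), so Q = ([Ce^3+(aq)]·[Fe^3+(aq)]) / ([Ce^4+(aq)]·[Fe^2+(aq)]) = 0.175 and log Q = −0.757.
By the Nernst equation, E = +0.83 − (0.0694/1)·(−0.757) = +0.883 V.

+0.883 V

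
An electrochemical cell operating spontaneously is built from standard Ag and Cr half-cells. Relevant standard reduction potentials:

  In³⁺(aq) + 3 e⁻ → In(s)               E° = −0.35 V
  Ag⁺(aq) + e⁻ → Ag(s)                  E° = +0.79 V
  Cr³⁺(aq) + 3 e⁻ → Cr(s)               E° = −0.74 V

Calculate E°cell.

Of the two couples in this cell, the one with the more positive reduction potential is reduced at the cathode: here that is Ag⁺/Ag (+0.79 V); Cr³⁺/Cr (−0.74 V) is the anode.
E°cell = E°(cathode) − E°(anode) = +0.79 − (−0.74) = +1.53 V.

+1.53 V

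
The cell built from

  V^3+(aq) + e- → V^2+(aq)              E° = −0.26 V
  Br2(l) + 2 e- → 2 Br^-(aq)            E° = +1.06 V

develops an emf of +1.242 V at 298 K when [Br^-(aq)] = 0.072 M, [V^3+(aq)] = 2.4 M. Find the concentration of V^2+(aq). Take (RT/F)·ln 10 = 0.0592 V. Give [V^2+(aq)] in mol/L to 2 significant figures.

0.0083 M

With Br₂/Br⁻ at the cathode and V³⁺/V²⁺ at the anode, E°cell = +1.06 − (−0.26) = +1.32 V (n = 2).
Rearranging E = E° − (0.0592/n)·log Q gives log Q = 2(+1.32 − (+1.242))/0.0592 = 2.635.
The balanced reaction is Br2(l) + 2 V^2+(aq) → 2 Br^-(aq) + 2 V^3+(aq), so Q = ([Br^-(aq)]^2·[V^3+(aq)]^2) / [V^2+(aq)]^2.
Substituting the known concentrations and solving, log [V^2+(aq)] = −2.080 and [V^2+(aq)] = 0.0083 M.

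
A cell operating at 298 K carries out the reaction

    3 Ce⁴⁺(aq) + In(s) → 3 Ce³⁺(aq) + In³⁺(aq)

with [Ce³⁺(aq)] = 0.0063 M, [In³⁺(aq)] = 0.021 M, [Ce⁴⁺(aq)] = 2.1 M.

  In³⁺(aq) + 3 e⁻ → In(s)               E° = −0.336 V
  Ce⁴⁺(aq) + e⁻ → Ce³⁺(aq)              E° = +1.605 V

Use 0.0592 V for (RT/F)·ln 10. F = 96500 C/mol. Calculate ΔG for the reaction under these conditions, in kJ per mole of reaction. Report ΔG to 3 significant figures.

−615 kJ/mol

The standard cell potential is +1.605 − (−0.336) = +1.941 V, with n = 3 electrons in the balanced equation.
The reaction quotient is ([Ce³⁺(aq)]^3·[In³⁺(aq)]) / [Ce⁴⁺(aq)]^3 = 5.67×10^−10; by Nernst, E = +1.941 − (0.0592/3)(−9.246) = +2.1235 V.
ΔG = −nFE = −(3)(96500)(+2.1235) J/mol = −615 kJ/mol.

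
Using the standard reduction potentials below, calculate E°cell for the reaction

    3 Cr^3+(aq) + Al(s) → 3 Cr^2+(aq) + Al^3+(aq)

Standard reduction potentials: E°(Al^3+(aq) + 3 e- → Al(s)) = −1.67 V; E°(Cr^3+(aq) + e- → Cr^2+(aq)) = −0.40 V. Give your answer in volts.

In the reaction as written, Cr^3+(aq) is reduced (cathode) and Al^3+(aq) is produced by oxidation at the anode.
E°cell = E°(cathode) − E°(anode) = −0.40 − (−1.67) = +1.27 V.

+1.27 V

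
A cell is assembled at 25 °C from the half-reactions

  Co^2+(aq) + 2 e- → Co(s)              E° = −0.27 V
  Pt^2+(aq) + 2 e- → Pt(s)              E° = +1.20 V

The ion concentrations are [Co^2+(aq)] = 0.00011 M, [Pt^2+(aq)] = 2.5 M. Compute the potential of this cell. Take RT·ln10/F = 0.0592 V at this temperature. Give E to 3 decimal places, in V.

+1.599 V

The Pt²⁺/Pt couple has the more positive E°, so it is the cathode; Co²⁺/Co is the anode.
E°cell = E°cat − E°an = +1.20 − (−0.27) = +1.47 V; n = 2.
Balancing gives Pt^2+(aq) + Co(s) → Pt(s) + Co^2+(aq); hence Q = [Co^2+(aq)] / [Pt^2+(aq)] = 4.4×10^−5 (log Q = −4.357).
By the Nernst equation, E = +1.47 − (0.0592/2)·(−4.357) = +1.599 V.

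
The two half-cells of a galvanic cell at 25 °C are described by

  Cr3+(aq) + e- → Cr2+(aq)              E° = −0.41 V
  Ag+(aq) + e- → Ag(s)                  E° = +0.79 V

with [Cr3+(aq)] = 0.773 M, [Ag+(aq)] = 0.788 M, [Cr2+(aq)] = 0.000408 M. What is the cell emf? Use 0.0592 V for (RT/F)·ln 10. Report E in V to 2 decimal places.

The Ag⁺/Ag couple has the more positive E°, so it is the cathode; Cr³⁺/Cr²⁺ is the anode.
The standard potential is +0.79 − (−0.41) = +1.20 V and the balanced reaction transfers n = 1 electron.
Balancing gives Ag+(aq) + Cr2+(aq) → Ag(s) + Cr3+(aq); hence Q = [Cr3+(aq)] / ([Ag+(aq)]·[Cr2+(aq)]) = 2.4×10^3 (log Q = 3.381).
E = E° − (0.0592/n)·log Q = +1.20 − (0.0592/1)(3.381) = +1.00 V.

+1.00 V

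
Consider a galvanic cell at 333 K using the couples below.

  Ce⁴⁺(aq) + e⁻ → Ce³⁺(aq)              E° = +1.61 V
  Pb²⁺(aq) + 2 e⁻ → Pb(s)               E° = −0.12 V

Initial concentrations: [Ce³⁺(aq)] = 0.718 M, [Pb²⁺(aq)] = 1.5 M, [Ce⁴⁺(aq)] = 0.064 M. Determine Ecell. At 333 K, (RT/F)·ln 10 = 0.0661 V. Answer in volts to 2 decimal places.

Since E°(Ce⁴⁺/Ce³⁺) > E°(Pb²⁺/Pb), Ce⁴⁺/Ce³⁺ serves as the cathode.
E°cell = +1.61 − (−0.12) = +1.73 V, with n = 2 electrons transferred.
Balancing gives 2 Ce⁴⁺(aq) + Pb(s) → 2 Ce³⁺(aq) + Pb²⁺(aq); hence Q = ([Ce³⁺(aq)]^2·[Pb²⁺(aq)]) / [Ce⁴⁺(aq)]^2 = 189 (log Q = 2.276).
Applying E = E° − (RT ln10/nF)·log Q gives +1.73 − (0.0661/2)(2.276) = +1.65 V.

+1.65 V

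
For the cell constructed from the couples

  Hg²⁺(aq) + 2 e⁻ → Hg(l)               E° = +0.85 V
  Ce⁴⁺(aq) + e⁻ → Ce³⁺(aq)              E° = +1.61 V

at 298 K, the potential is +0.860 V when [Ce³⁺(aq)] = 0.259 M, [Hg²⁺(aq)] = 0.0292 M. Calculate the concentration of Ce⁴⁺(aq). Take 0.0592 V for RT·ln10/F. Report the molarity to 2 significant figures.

The Ce⁴⁺/Ce³⁺ couple has the larger reduction potential, so it is the cathode: E°cell = +1.61 − (+0.85) = +0.76 V and n = 2.
Since E = E° − (0.0592/n)·log Q, log Q = n(E° − E)/0.0592 = −3.378.
For 2 Ce⁴⁺(aq) + Hg(l) → 2 Ce³⁺(aq) + Hg²⁺(aq), the reaction quotient is Q = ([Ce³⁺(aq)]^2·[Hg²⁺(aq)]) / [Ce⁴⁺(aq)]^2.
Isolating [Ce⁴⁺(aq)] in Q = 10^{−3.378} yields log [Ce⁴⁺(aq)] = 0.335, i.e. 2.2 M.

2.2 M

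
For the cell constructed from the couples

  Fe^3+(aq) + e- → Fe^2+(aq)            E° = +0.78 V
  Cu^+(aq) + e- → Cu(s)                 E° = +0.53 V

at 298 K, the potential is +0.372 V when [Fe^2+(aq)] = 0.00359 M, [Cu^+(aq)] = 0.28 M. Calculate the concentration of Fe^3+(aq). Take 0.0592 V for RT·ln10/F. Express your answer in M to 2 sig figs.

0.12 M

Fe³⁺/Fe²⁺ is the cathode (higher E°); E°cell = +0.78 − (+0.53) = +0.25 V with n = 1.
From the Nernst equation, log Q = n(E° − E)/0.0592 = 1·(+0.25 − (+0.372))/0.0592 = −2.061.
Balancing electrons gives Fe^3+(aq) + Cu(s) → Fe^2+(aq) + Cu^+(aq); thus Q = ([Fe^2+(aq)]·[Cu^+(aq)]) / [Fe^3+(aq)].
Isolating [Fe^3+(aq)] in Q = 10^{−2.061} yields log [Fe^3+(aq)] = −0.937, i.e. 0.12 M.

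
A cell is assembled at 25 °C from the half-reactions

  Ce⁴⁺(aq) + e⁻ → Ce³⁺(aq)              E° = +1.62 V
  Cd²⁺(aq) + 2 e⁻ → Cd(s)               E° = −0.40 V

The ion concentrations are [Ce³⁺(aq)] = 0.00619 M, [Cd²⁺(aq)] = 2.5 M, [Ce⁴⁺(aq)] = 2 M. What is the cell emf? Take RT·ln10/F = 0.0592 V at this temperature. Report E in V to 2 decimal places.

Ce⁴⁺/Ce³⁺ is reduced (cathode, E° = +1.62 V) and Cd²⁺/Cd is oxidized (anode).
E°cell = +1.62 − (−0.40) = +2.02 V, with n = 2 electrons transferred.
For the overall reaction 2 Ce⁴⁺(aq) + Cd(s) → 2 Ce³⁺(aq) + Cd²⁺(aq), Q = ([Ce³⁺(aq)]^2·[Cd²⁺(aq)]) / [Ce⁴⁺(aq)]^2 = 2.39×10^−5, giving log Q = −4.621.
E = E° − (0.0592/n)·log Q = +2.02 − (0.0592/2)(−4.621) = +2.16 V.

+2.16 V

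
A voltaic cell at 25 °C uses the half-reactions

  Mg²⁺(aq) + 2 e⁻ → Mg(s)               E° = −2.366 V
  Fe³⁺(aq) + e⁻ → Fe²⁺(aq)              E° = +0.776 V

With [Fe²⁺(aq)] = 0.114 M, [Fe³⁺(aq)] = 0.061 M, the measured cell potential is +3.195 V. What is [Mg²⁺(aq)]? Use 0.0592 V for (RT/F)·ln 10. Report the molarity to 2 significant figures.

0.0046 M

With Fe³⁺/Fe²⁺ at the cathode and Mg²⁺/Mg at the anode, E°cell = +0.776 − (−2.366) = +3.142 V (n = 2).
From the Nernst equation, log Q = n(E° − E)/0.0592 = 2·(+3.142 − (+3.195))/0.0592 = −1.791.
For 2 Fe³⁺(aq) + Mg(s) → 2 Fe²⁺(aq) + Mg²⁺(aq), the reaction quotient is Q = ([Fe²⁺(aq)]^2·[Mg²⁺(aq)]) / [Fe³⁺(aq)]^2.
Isolating [Mg²⁺(aq)] in Q = 10^{−1.791} yields log [Mg²⁺(aq)] = −2.334, i.e. 0.0046 M.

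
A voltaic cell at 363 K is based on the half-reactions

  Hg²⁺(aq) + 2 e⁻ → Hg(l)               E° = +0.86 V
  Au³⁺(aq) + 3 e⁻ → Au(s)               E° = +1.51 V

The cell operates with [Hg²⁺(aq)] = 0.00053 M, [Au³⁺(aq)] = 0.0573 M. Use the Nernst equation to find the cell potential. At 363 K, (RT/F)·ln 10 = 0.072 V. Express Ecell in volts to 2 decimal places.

+0.74 V

Au³⁺/Au is reduced (cathode, E° = +1.51 V) and Hg²⁺/Hg is oxidized (anode).
E°cell = E°cat − E°an = +1.51 − (+0.86) = +0.65 V; n = 6.
The balanced reaction is 2 Au³⁺(aq) + 3 Hg(l) → 2 Au(s) + 3 Hg²⁺(aq), so Q = [Hg²⁺(aq)]^3 / [Au³⁺(aq)]^2 = 4.53×10^−8 and log Q = −7.343.
E = E° − (0.072/n)·log Q = +0.65 − (0.072/6)(−7.343) = +0.74 V.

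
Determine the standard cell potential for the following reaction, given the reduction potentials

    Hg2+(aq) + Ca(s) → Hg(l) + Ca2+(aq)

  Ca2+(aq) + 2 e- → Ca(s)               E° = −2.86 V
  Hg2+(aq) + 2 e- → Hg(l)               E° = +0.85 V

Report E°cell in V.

Hg2+(aq) gains electrons, so the Hg²⁺/Hg couple is the cathode; the Ca²⁺/Ca couple is the anode.
E°cell = E°(cathode) − E°(anode) = +0.85 − (−2.86) = +3.71 V.

+3.71 V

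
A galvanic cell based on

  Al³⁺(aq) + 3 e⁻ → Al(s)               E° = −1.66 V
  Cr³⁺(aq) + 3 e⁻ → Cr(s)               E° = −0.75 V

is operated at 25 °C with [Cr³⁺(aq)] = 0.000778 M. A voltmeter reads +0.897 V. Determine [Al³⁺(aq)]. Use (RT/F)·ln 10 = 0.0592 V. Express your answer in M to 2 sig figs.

0.0035 M

Cr³⁺/Cr is the cathode (higher E°); E°cell = −0.75 − (−1.66) = +0.91 V with n = 3.
Rearranging E = E° − (0.0592/n)·log Q gives log Q = 3(+0.91 − (+0.897))/0.0592 = 0.659.
The balanced reaction is Cr³⁺(aq) + Al(s) → Cr(s) + Al³⁺(aq), so Q = [Al³⁺(aq)] / [Cr³⁺(aq)].
Isolating [Al³⁺(aq)] in Q = 10^{0.659} yields log [Al³⁺(aq)] = −2.450, i.e. 0.0035 M.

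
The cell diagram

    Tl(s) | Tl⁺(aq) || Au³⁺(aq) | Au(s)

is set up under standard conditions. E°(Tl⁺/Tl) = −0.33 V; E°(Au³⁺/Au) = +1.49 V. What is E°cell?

+1.82 V

By convention the left-hand electrode in cell notation is the anode (oxidation) and the right-hand electrode is the cathode (reduction).
E°cell = E°(right) − E°(left) = +1.49 − (−0.33) = +1.82 V.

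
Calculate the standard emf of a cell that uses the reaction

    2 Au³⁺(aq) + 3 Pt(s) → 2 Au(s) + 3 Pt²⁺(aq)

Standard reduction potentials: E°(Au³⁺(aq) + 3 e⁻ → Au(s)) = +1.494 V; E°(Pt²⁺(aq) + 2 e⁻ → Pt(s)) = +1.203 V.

+0.291 V

In the reaction as written, Au³⁺(aq) is reduced (cathode) and Pt²⁺(aq) is produced by oxidation at the anode.
E°cell = E°(cathode) − E°(anode) = +1.494 − (+1.203) = +0.291 V.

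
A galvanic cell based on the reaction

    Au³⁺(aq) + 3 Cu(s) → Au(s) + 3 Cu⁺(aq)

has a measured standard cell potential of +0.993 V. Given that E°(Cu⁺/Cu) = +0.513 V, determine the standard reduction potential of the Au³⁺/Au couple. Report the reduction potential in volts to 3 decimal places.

In the reaction as written the Au³⁺/Au couple is reduced (cathode) and Cu⁺/Cu is oxidized (anode), so E°cell = E°(Au³⁺/Au) − E°(Cu⁺/Cu).
E°(Au³⁺/Au) = E°cell + E°(anode) = +0.993 + (+0.513) = +1.506 V.

+1.506 V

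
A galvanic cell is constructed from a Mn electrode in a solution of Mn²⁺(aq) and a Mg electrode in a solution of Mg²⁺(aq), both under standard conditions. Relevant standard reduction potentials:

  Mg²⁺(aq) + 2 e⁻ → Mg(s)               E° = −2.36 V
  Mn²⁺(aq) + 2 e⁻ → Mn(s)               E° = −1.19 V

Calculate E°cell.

Of the two couples in this cell, the one with the more positive reduction potential is reduced at the cathode: here that is Mn²⁺/Mn (−1.19 V); Mg²⁺/Mg (−2.36 V) is the anode.
E°cell = E°(cathode) − E°(anode) = −1.19 − (−2.36) = +1.17 V.

+1.17 V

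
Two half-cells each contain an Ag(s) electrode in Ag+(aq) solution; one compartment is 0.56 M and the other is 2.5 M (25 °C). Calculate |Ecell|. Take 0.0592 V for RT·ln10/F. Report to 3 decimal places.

0.038 V

For a concentration cell E°cell = 0, since both electrodes use the same couple.
The compartment with the higher Ag+(aq) concentration (2.5 M) acts as the cathode; ions are reduced there and produced at the dilute (0.56 M) anode.
With n = 1, Ecell = −(0.0592/1)·log([dilute]/[conc]) = −(0.0592/1)·log(0.56/2.5) = +0.038 V.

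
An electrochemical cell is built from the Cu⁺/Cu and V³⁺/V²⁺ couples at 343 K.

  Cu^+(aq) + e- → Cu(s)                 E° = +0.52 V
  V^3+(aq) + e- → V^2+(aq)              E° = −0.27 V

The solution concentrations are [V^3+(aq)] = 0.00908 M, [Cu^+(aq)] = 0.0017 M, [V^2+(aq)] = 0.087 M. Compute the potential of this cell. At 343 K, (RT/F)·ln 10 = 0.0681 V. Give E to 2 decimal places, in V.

+0.67 V

The Cu⁺/Cu couple has the more positive E°, so it is the cathode; V³⁺/V²⁺ is the anode.
The standard potential is +0.52 − (−0.27) = +0.79 V and the balanced reaction transfers n = 1 electron.
Balancing gives Cu^+(aq) + V^2+(aq) → Cu(s) + V^3+(aq); hence Q = [V^3+(aq)] / ([Cu^+(aq)]·[V^2+(aq)]) = 61.4 (log Q = 1.788).
Applying E = E° − (RT ln10/nF)·log Q gives +0.79 − (0.0681/1)(1.788) = +0.67 V.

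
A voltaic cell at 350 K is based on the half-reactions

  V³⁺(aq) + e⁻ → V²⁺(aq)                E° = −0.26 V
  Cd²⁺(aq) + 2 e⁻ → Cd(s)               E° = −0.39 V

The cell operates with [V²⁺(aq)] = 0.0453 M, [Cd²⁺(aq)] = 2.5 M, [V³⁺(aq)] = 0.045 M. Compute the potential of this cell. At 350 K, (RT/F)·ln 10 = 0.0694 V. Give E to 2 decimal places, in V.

+0.12 V

The V³⁺/V²⁺ couple has the more positive E°, so it is the cathode; Cd²⁺/Cd is the anode.
E°cell = E°cat − E°an = −0.26 − (−0.39) = +0.13 V; n = 2.
For the overall reaction 2 V³⁺(aq) + Cd(s) → 2 V²⁺(aq) + Cd²⁺(aq), Q = ([V²⁺(aq)]^2·[Cd²⁺(aq)]) / [V³⁺(aq)]^2 = 2.53, giving log Q = 0.404.
E = E° − (0.0694/n)·log Q = +0.13 − (0.0694/2)(0.404) = +0.12 V.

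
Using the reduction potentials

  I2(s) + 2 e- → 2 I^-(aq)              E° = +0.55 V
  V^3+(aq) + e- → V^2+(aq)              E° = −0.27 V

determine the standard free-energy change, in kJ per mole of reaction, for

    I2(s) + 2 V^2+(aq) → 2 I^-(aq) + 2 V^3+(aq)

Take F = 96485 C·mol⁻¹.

−158 kJ/mol

In the reaction as written I2(s) is reduced, so the I₂/I⁻ couple is the cathode and V³⁺/V²⁺ is the anode.
E°cell = +0.55 − (−0.27) = +0.82 V; balancing electrons gives n = 2.
ΔG° = −nFE°cell = −(2)(96485)(+0.82) J/mol = −158 kJ/mol.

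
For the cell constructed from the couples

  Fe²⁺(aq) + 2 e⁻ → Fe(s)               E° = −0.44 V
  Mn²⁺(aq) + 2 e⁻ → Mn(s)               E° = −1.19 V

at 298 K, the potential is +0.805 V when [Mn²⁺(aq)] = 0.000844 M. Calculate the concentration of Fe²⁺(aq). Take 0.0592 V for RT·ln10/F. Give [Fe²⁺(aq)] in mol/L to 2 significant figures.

0.061 M

The Fe²⁺/Fe couple has the larger reduction potential, so it is the cathode: E°cell = −0.44 − (−1.19) = +0.75 V and n = 2.
Since E = E° − (0.0592/n)·log Q, log Q = n(E° − E)/0.0592 = −1.858.
The balanced reaction is Fe²⁺(aq) + Mn(s) → Fe(s) + Mn²⁺(aq), so Q = [Mn²⁺(aq)] / [Fe²⁺(aq)].
Solving for the unknown gives log [Fe²⁺(aq)] = −1.216, so [Fe²⁺(aq)] ≈ 0.061 M.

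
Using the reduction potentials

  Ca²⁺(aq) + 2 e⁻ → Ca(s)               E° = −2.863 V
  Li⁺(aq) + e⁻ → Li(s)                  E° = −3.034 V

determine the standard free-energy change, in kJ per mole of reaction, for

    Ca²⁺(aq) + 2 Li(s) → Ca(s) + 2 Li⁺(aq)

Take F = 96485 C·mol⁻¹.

In the reaction as written Ca²⁺(aq) is reduced, so the Ca²⁺/Ca couple is the cathode and Li⁺/Li is the anode.
E°cell = −2.863 − (−3.034) = +0.171 V; balancing electrons gives n = 2.
ΔG° = −nFE°cell = −(2)(96485)(+0.171) J/mol = −33.0 kJ/mol.

−33.0 kJ/mol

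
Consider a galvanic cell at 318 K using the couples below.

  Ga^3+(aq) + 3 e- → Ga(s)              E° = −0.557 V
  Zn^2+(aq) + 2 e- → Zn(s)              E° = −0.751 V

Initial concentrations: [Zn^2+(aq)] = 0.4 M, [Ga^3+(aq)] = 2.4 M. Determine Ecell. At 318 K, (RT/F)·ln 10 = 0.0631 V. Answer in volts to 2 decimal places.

Since E°(Ga³⁺/Ga) > E°(Zn²⁺/Zn), Ga³⁺/Ga serves as the cathode.
E°cell = −0.557 − (−0.751) = +0.194 V, with n = 6 electrons transferred.
For the overall reaction 2 Ga^3+(aq) + 3 Zn(s) → 2 Ga(s) + 3 Zn^2+(aq), Q = [Zn^2+(aq)]^3 / [Ga^3+(aq)]^2 = 0.0111, giving log Q = −1.954.
Applying E = E° − (RT ln10/nF)·log Q gives +0.194 − (0.0631/6)(−1.954) = +0.21 V.

+0.21 V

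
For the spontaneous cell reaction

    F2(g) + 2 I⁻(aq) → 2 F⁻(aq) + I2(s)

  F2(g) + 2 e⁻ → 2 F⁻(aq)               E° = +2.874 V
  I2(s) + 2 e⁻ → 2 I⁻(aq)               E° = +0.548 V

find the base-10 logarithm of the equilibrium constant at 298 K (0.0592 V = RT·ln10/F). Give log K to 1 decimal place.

The F₂/F⁻ couple is reduced (cathode); E°cell = +2.874 − (+0.548) = +2.326 V with n = 2.
At equilibrium E = 0, so log K = nE°cell / 0.0592 = (2)(+2.326) / 0.0592 = 78.6.

log K = 78.6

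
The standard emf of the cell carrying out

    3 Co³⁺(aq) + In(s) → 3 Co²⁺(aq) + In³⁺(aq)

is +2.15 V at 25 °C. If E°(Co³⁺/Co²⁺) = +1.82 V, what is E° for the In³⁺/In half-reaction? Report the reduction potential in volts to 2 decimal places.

−0.33 V

In the reaction as written the Co³⁺/Co²⁺ couple is reduced (cathode) and In³⁺/In is oxidized (anode), so E°cell = E°(Co³⁺/Co²⁺) − E°(In³⁺/In).
E°(In³⁺/In) = E°(cathode) − E°cell = +1.82 − (+2.15) = −0.33 V.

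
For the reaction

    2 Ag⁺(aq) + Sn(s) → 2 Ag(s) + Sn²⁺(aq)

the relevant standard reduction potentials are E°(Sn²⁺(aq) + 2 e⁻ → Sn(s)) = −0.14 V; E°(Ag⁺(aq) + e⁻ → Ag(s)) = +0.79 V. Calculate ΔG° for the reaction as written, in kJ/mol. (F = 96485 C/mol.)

−179 kJ/mol

In the reaction as written Ag⁺(aq) is reduced, so the Ag⁺/Ag couple is the cathode and Sn²⁺/Sn is the anode.
E°cell = +0.79 − (−0.14) = +0.93 V; balancing electrons gives n = 2.
ΔG° = −nFE°cell = −(2)(96485)(+0.93) J/mol = −179 kJ/mol.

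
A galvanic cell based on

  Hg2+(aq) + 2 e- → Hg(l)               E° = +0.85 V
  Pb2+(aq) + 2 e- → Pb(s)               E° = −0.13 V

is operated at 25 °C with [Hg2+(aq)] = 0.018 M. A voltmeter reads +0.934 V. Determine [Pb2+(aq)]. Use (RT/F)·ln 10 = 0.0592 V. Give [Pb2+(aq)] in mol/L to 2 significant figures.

0.64 M

The Hg²⁺/Hg couple has the larger reduction potential, so it is the cathode: E°cell = +0.85 − (−0.13) = +0.98 V and n = 2.
Rearranging E = E° − (0.0592/n)·log Q gives log Q = 2(+0.98 − (+0.934))/0.0592 = 1.554.
The balanced reaction is Hg2+(aq) + Pb(s) → Hg(l) + Pb2+(aq), so Q = [Pb2+(aq)] / [Hg2+(aq)].
Solving for the unknown gives log [Pb2+(aq)] = −0.191, so [Pb2+(aq)] ≈ 0.64 M.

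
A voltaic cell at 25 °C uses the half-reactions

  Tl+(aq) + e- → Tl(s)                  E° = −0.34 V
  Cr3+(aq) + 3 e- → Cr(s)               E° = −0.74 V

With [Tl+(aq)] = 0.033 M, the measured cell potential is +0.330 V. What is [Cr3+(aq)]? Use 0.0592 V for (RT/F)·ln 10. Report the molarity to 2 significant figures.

0.13 M

Tl⁺/Tl is the cathode (higher E°); E°cell = −0.34 − (−0.74) = +0.40 V with n = 3.
Rearranging E = E° − (0.0592/n)·log Q gives log Q = 3(+0.40 − (+0.330))/0.0592 = 3.547.
For 3 Tl+(aq) + Cr(s) → 3 Tl(s) + Cr3+(aq), the reaction quotient is Q = [Cr3+(aq)] / [Tl+(aq)]^3.
Substituting the known concentrations and solving, log [Cr3+(aq)] = −0.897 and [Cr3+(aq)] = 0.13 M.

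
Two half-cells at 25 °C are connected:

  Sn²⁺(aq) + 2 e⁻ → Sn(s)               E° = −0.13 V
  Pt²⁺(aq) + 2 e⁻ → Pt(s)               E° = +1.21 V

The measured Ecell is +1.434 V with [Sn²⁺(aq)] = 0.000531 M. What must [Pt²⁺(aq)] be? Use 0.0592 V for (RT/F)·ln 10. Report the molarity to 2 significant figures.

0.80 M

With Pt²⁺/Pt at the cathode and Sn²⁺/Sn at the anode, E°cell = +1.21 − (−0.13) = +1.34 V (n = 2).
From the Nernst equation, log Q = n(E° − E)/0.0592 = 2·(+1.34 − (+1.434))/0.0592 = −3.176.
Balancing electrons gives Pt²⁺(aq) + Sn(s) → Pt(s) + Sn²⁺(aq); thus Q = [Sn²⁺(aq)] / [Pt²⁺(aq)].
Solving for the unknown gives log [Pt²⁺(aq)] = −0.099, so [Pt²⁺(aq)] ≈ 0.80 M.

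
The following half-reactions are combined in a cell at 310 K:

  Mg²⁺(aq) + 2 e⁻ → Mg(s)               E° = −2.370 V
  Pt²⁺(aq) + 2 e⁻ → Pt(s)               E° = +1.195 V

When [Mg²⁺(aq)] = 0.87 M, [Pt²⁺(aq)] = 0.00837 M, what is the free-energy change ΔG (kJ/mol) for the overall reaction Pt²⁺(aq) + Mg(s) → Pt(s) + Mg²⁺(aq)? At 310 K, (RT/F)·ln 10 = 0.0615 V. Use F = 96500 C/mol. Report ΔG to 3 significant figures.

E°cell = +1.195 − (−2.370) = +3.565 V; the balanced reaction transfers n = 2 electrons.
Here Q = [Mg²⁺(aq)] / [Pt²⁺(aq)] = 104 (log Q = 2.017), giving E = +3.565 − (0.0615/2)·(2.017) = +3.5030 V.
Finally ΔG = −nFE = −(2)(96500 C/mol)(+3.5030 V) = −676 kJ/mol.

−676 kJ/mol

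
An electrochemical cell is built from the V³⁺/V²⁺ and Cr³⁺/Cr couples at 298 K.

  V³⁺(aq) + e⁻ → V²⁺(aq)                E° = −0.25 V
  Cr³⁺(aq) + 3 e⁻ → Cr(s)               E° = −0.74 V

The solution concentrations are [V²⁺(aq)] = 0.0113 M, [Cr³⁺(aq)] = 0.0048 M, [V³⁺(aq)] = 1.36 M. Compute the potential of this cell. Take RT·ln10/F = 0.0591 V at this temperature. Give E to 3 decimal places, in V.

+0.659 V

V³⁺/V²⁺ is reduced (cathode, E° = −0.25 V) and Cr³⁺/Cr is oxidized (anode).
E°cell = E°cat − E°an = −0.25 − (−0.74) = +0.49 V; n = 3.
The balanced reaction is 3 V³⁺(aq) + Cr(s) → 3 V²⁺(aq) + Cr³⁺(aq), so Q = ([V²⁺(aq)]^3·[Cr³⁺(aq)]) / [V³⁺(aq)]^3 = 2.75×10^−9 and log Q = −8.560.
By the Nernst equation, E = +0.49 − (0.0591/3)·(−8.560) = +0.659 V.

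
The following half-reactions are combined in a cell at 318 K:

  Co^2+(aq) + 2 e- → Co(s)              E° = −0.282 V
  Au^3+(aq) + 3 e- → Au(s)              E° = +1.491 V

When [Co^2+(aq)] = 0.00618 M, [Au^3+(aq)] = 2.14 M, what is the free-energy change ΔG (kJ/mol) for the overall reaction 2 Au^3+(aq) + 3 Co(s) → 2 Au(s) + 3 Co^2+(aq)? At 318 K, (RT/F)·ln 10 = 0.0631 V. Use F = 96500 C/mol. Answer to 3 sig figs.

With Au³⁺/Au reduced at the cathode, E°cell = +1.491 − (−0.282) = +1.773 V and n = 6.
Here Q = [Co^2+(aq)]^3 / [Au^3+(aq)]^2 = 5.15×10^−8 (log Q = −7.288), giving E = +1.773 − (0.0631/6)·(−7.288) = +1.8496 V.
Then ΔG = −nFE = −6 × 96500 × +1.8496 J/mol = −1070 kJ/mol.

−1070 kJ/mol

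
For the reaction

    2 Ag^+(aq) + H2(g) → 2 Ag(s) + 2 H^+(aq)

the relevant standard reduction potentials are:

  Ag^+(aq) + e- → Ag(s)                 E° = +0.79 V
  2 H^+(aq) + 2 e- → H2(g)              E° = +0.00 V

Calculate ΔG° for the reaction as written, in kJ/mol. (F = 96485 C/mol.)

−152 kJ/mol

In the reaction as written Ag^+(aq) is reduced, so the Ag⁺/Ag couple is the cathode and 2H⁺/H₂ is the anode.
E°cell = +0.79 − (+0.00) = +0.79 V; balancing electrons gives n = 2.
ΔG° = −nFE°cell = −(2)(96485)(+0.79) J/mol = −152 kJ/mol.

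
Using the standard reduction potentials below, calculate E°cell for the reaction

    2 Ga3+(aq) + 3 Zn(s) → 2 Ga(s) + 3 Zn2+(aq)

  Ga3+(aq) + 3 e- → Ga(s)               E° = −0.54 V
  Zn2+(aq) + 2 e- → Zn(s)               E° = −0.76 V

Ga3+(aq) gains electrons, so the Ga³⁺/Ga couple is the cathode; the Zn²⁺/Zn couple is the anode.
E°cell = E°(cathode) − E°(anode) = −0.54 − (−0.76) = +0.22 V.

+0.22 V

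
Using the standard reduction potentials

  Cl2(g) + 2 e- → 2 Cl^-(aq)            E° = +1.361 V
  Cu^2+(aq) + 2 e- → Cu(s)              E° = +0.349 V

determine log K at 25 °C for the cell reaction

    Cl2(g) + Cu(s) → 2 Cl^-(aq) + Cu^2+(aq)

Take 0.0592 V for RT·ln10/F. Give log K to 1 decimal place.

The Cl₂/Cl⁻ couple is reduced (cathode); E°cell = +1.361 − (+0.349) = +1.012 V with n = 2.
At equilibrium E = 0, so log K = nE°cell / 0.0592 = (2)(+1.012) / 0.0592 = 34.2.

log K = 34.2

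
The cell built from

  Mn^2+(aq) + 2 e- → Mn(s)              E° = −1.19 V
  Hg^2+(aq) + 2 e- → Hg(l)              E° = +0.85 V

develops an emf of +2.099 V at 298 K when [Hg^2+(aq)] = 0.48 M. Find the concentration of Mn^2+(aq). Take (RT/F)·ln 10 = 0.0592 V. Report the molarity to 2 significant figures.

With Hg²⁺/Hg at the cathode and Mn²⁺/Mn at the anode, E°cell = +0.85 − (−1.19) = +2.04 V (n = 2).
Rearranging E = E° − (0.0592/n)·log Q gives log Q = 2(+2.04 − (+2.099))/0.0592 = −1.993.
Balancing electrons gives Hg^2+(aq) + Mn(s) → Hg(l) + Mn^2+(aq); thus Q = [Mn^2+(aq)] / [Hg^2+(aq)].
Substituting the known concentrations and solving, log [Mn^2+(aq)] = −2.312 and [Mn^2+(aq)] = 0.0049 M.

0.0049 M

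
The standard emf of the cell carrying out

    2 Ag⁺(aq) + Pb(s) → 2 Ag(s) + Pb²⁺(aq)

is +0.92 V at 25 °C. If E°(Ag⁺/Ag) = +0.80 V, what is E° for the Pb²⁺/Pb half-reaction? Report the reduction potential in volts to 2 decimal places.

In the reaction as written the Ag⁺/Ag couple is reduced (cathode) and Pb²⁺/Pb is oxidized (anode), so E°cell = E°(Ag⁺/Ag) − E°(Pb²⁺/Pb).
E°(Pb²⁺/Pb) = E°(cathode) − E°cell = +0.80 − (+0.92) = −0.12 V.

−0.12 V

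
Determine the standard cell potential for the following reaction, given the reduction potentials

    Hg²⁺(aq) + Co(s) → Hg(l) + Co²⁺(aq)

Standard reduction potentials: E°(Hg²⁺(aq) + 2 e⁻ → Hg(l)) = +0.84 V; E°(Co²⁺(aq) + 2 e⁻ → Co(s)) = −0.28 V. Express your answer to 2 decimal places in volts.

Hg²⁺(aq) gains electrons, so the Hg²⁺/Hg couple is the cathode; the Co²⁺/Co couple is the anode.
E°cell = E°(cathode) − E°(anode) = +0.84 − (−0.28) = +1.12 V.
The positive value indicates the reaction is spontaneous as written.

+1.12 V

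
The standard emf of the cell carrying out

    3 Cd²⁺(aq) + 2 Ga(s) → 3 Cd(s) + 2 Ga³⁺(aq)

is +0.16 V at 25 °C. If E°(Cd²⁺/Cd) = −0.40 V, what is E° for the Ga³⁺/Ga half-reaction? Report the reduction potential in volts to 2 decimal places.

In the reaction as written the Cd²⁺/Cd couple is reduced (cathode) and Ga³⁺/Ga is oxidized (anode), so E°cell = E°(Cd²⁺/Cd) − E°(Ga³⁺/Ga).
E°(Ga³⁺/Ga) = E°(cathode) − E°cell = −0.40 − (+0.16) = −0.56 V.

−0.56 V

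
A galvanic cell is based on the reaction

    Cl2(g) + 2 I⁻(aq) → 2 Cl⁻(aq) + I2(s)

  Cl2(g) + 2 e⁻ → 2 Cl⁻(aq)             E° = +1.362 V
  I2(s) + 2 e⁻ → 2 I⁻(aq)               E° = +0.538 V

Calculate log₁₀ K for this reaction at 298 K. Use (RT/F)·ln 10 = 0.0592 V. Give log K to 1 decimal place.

The Cl₂/Cl⁻ couple is reduced (cathode); E°cell = +1.362 − (+0.538) = +0.824 V with n = 2.
At equilibrium E = 0, so log K = nE°cell / 0.0592 = (2)(+0.824) / 0.0592 = 27.8.

log K = 27.8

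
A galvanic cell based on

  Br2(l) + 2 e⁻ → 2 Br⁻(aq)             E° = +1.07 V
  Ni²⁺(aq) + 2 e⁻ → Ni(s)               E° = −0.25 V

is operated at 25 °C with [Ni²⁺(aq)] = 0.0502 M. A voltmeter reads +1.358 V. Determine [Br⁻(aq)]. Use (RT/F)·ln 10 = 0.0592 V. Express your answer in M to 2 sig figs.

Br₂/Br⁻ is the cathode (higher E°); E°cell = +1.07 − (−0.25) = +1.32 V with n = 2.
Since E = E° − (0.0592/n)·log Q, log Q = n(E° − E)/0.0592 = −1.284.
Balancing electrons gives Br2(l) + Ni(s) → 2 Br⁻(aq) + Ni²⁺(aq); thus Q = [Br⁻(aq)]^2·[Ni²⁺(aq)].
Substituting the known concentrations and solving, log [Br⁻(aq)] = 0.008 and [Br⁻(aq)] = 1.0 M.

1.0 M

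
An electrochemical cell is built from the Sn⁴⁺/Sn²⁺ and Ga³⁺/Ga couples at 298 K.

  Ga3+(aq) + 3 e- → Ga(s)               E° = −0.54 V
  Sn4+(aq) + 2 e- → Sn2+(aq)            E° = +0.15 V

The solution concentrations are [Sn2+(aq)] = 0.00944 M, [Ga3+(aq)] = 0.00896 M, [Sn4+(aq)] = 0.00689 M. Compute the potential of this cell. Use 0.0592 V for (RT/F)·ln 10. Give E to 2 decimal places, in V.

Sn⁴⁺/Sn²⁺ is reduced (cathode, E° = +0.15 V) and Ga³⁺/Ga is oxidized (anode).
The standard potential is +0.15 − (−0.54) = +0.69 V and the balanced reaction transfers n = 6 electrons.
For the overall reaction 3 Sn4+(aq) + 2 Ga(s) → 3 Sn2+(aq) + 2 Ga3+(aq), Q = ([Sn2+(aq)]^3·[Ga3+(aq)]^2) / [Sn4+(aq)]^3 = 0.000206, giving log Q = −3.685.
By the Nernst equation, E = +0.69 − (0.0592/6)·(−3.685) = +0.73 V.

+0.73 V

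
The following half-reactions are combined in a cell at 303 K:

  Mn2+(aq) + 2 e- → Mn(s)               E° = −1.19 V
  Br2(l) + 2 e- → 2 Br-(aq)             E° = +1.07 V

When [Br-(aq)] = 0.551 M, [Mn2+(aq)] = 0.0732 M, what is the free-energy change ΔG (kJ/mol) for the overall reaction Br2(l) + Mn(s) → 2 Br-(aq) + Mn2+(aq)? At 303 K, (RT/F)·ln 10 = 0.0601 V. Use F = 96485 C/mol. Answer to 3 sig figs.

−446 kJ/mol

The standard cell potential is +1.07 − (−1.19) = +2.26 V, with n = 2 electrons in the balanced equation.
Q = [Br-(aq)]^2·[Mn2+(aq)] = 0.0222, so log Q = −1.653 and E = +2.26 − (0.0601/2)(−1.653) = +2.3097 V.
Then ΔG = −nFE = −2 × 96485 × +2.3097 J/mol = −446 kJ/mol.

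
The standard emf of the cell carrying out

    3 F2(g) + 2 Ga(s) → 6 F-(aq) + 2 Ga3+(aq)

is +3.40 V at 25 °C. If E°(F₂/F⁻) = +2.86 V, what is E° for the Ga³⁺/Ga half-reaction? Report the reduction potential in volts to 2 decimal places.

In the reaction as written the F₂/F⁻ couple is reduced (cathode) and Ga³⁺/Ga is oxidized (anode), so E°cell = E°(F₂/F⁻) − E°(Ga³⁺/Ga).
E°(Ga³⁺/Ga) = E°(cathode) − E°cell = +2.86 − (+3.40) = −0.54 V.

−0.54 V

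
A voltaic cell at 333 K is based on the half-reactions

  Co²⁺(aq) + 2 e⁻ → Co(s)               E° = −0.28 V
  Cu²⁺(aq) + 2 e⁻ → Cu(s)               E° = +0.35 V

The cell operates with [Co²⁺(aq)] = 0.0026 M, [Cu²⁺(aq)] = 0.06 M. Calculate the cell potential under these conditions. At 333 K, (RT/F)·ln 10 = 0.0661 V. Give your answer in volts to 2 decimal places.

Cu²⁺/Cu is reduced (cathode, E° = +0.35 V) and Co²⁺/Co is oxidized (anode).
E°cell = +0.35 − (−0.28) = +0.63 V, with n = 2 electrons transferred.
Balancing gives Cu²⁺(aq) + Co(s) → Cu(s) + Co²⁺(aq); hence Q = [Co²⁺(aq)] / [Cu²⁺(aq)] = 0.0433 (log Q = −1.363).
Applying E = E° − (RT ln10/nF)·log Q gives +0.63 − (0.0661/2)(−1.363) = +0.68 V.

+0.68 V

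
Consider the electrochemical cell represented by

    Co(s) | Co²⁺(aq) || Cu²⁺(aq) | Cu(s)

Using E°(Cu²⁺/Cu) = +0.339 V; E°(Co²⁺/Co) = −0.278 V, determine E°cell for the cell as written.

By convention the left-hand electrode in cell notation is the anode (oxidation) and the right-hand electrode is the cathode (reduction).
E°cell = E°(right) − E°(left) = +0.339 − (−0.278) = +0.617 V.

+0.617 V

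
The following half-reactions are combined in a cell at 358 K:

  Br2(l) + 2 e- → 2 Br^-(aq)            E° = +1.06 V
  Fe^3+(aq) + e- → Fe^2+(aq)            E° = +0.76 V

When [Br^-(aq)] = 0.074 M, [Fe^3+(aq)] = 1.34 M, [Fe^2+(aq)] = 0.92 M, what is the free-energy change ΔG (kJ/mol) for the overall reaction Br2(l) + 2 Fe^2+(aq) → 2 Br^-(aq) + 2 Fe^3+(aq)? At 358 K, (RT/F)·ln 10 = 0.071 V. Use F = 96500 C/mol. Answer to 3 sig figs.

The standard cell potential is +1.06 − (+0.76) = +0.30 V, with n = 2 electrons in the balanced equation.
Q = ([Br^-(aq)]^2·[Fe^3+(aq)]^2) / [Fe^2+(aq)]^2 = 0.0116, so log Q = −1.935 and E = +0.30 − (0.071/2)(−1.935) = +0.3687 V.
Then ΔG = −nFE = −2 × 96500 × +0.3687 J/mol = −71.2 kJ/mol.

−71.2 kJ/mol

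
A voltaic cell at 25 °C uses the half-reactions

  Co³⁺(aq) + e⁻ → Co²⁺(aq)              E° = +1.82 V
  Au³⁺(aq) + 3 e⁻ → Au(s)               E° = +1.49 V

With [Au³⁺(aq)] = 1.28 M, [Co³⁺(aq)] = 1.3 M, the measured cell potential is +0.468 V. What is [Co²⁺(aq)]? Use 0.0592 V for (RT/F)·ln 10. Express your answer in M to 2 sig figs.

The Co³⁺/Co²⁺ couple has the larger reduction potential, so it is the cathode: E°cell = +1.82 − (+1.49) = +0.33 V and n = 3.
From the Nernst equation, log Q = n(E° − E)/0.0592 = 3·(+0.33 − (+0.468))/0.0592 = −6.993.
Balancing electrons gives 3 Co³⁺(aq) + Au(s) → 3 Co²⁺(aq) + Au³⁺(aq); thus Q = ([Co²⁺(aq)]^3·[Au³⁺(aq)]) / [Co³⁺(aq)]^3.
Solving for the unknown gives log [Co²⁺(aq)] = −2.253, so [Co²⁺(aq)] ≈ 0.0056 M.

0.0056 M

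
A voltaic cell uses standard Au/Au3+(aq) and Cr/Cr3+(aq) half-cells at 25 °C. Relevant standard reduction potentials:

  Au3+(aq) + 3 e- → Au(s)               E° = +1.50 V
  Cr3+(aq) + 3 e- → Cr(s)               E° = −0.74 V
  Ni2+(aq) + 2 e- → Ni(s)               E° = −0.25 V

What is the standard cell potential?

+2.24 V

Of the two couples in this cell, the one with the more positive reduction potential is reduced at the cathode: here that is Au³⁺/Au (+1.50 V); Cr³⁺/Cr (−0.74 V) is the anode.
E°cell = E°(cathode) − E°(anode) = +1.50 − (−0.74) = +2.24 V.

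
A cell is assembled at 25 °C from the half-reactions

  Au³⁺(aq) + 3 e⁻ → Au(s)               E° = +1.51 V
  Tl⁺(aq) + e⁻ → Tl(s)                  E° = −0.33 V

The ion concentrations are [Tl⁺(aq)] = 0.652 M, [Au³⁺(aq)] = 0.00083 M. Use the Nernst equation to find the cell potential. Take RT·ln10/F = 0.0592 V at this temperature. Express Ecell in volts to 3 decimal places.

The Au³⁺/Au couple has the more positive E°, so it is the cathode; Tl⁺/Tl is the anode.
The standard potential is +1.51 − (−0.33) = +1.84 V and the balanced reaction transfers n = 3 electrons.
The balanced reaction is Au³⁺(aq) + 3 Tl(s) → Au(s) + 3 Tl⁺(aq), so Q = [Tl⁺(aq)]^3 / [Au³⁺(aq)] = 334 and log Q = 2.524.
Applying E = E° − (RT ln10/nF)·log Q gives +1.84 − (0.0592/3)(2.524) = +1.790 V.

+1.790 V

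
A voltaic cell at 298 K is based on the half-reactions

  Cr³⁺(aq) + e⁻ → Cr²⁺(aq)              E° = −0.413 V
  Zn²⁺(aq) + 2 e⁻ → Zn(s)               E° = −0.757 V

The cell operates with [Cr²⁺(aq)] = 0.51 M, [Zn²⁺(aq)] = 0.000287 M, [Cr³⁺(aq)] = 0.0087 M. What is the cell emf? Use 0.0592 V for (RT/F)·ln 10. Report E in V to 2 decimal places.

Cr³⁺/Cr²⁺ is reduced (cathode, E° = −0.413 V) and Zn²⁺/Zn is oxidized (anode).
The standard potential is −0.413 − (−0.757) = +0.344 V and the balanced reaction transfers n = 2 electrons.
For the overall reaction 2 Cr³⁺(aq) + Zn(s) → 2 Cr²⁺(aq) + Zn²⁺(aq), Q = ([Cr²⁺(aq)]^2·[Zn²⁺(aq)]) / [Cr³⁺(aq)]^2 = 0.986, giving log Q = −0.006.
E = E° − (0.0592/n)·log Q = +0.344 − (0.0592/2)(−0.006) = +0.34 V.

+0.34 V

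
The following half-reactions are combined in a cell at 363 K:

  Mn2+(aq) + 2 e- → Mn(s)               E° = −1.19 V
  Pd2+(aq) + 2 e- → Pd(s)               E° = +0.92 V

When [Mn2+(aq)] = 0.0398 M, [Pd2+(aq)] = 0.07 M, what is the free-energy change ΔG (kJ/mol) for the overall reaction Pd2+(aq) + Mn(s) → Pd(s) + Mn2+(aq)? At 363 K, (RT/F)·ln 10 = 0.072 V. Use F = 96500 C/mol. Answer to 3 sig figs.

−409 kJ/mol

With Pd²⁺/Pd reduced at the cathode, E°cell = +0.92 − (−1.19) = +2.11 V and n = 2.
Q = [Mn2+(aq)] / [Pd2+(aq)] = 0.569, so log Q = −0.245 and E = +2.11 − (0.072/2)(−0.245) = +2.1188 V.
ΔG = −nFE = −(2)(96500)(+2.1188) J/mol = −409 kJ/mol.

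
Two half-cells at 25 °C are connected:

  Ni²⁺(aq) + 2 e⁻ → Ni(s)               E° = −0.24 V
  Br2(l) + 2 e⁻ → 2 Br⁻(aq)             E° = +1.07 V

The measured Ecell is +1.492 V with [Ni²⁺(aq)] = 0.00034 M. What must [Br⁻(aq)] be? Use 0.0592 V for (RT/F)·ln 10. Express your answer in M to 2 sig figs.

0.046 M

The Br₂/Br⁻ couple has the larger reduction potential, so it is the cathode: E°cell = +1.07 − (−0.24) = +1.31 V and n = 2.
From the Nernst equation, log Q = n(E° − E)/0.0592 = 2·(+1.31 − (+1.492))/0.0592 = −6.149.
For Br2(l) + Ni(s) → 2 Br⁻(aq) + Ni²⁺(aq), the reaction quotient is Q = [Br⁻(aq)]^2·[Ni²⁺(aq)].
Substituting the known concentrations and solving, log [Br⁻(aq)] = −1.340 and [Br⁻(aq)] = 0.046 M.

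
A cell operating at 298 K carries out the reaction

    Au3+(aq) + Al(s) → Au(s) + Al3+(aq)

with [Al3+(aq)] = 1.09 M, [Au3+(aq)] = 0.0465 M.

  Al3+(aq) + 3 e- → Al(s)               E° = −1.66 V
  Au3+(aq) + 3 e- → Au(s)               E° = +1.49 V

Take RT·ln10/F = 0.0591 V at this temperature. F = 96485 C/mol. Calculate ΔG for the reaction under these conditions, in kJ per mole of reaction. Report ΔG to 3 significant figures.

−904 kJ/mol

The standard cell potential is +1.49 − (−1.66) = +3.15 V, with n = 3 electrons in the balanced equation.
The reaction quotient is [Al3+(aq)] / [Au3+(aq)] = 23.4; by Nernst, E = +3.15 − (0.0591/3)(1.370) = +3.1230 V.
ΔG = −nFE = −(3)(96485)(+3.1230) J/mol = −904 kJ/mol.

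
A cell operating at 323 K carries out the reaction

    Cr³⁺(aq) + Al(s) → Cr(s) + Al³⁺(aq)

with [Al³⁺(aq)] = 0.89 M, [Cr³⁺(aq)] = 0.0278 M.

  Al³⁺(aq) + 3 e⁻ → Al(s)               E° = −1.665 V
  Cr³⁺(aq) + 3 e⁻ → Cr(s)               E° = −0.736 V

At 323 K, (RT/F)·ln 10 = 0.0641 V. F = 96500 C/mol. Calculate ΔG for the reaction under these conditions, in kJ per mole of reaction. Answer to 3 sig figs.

−260 kJ/mol

E°cell = −0.736 − (−1.665) = +0.929 V; the balanced reaction transfers n = 3 electrons.
Q = [Al³⁺(aq)] / [Cr³⁺(aq)] = 32, so log Q = 1.505 and E = +0.929 − (0.0641/3)(1.505) = +0.8968 V.
Finally ΔG = −nFE = −(3)(96500 C/mol)(+0.8968 V) = −260 kJ/mol.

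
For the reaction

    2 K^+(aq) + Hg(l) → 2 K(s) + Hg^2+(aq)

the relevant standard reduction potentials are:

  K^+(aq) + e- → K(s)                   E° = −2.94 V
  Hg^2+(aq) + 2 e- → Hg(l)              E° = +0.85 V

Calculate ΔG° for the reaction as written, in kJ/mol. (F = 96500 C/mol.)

+731 kJ/mol

In the reaction as written K^+(aq) is reduced, so the K⁺/K couple is the cathode and Hg²⁺/Hg is the anode.
E°cell = −2.94 − (+0.85) = −3.79 V; balancing electrons gives n = 2.
ΔG° = −nFE°cell = −(2)(96500)(−3.79) J/mol = +731 kJ/mol.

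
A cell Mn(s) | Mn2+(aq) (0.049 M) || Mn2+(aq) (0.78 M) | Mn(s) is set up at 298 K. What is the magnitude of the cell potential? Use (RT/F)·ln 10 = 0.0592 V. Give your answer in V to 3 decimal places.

0.036 V

For a concentration cell E°cell = 0, since both electrodes use the same couple.
The compartment with the higher Mn2+(aq) concentration (0.78 M) acts as the cathode; ions are reduced there and produced at the dilute (0.049 M) anode.
With n = 2, Ecell = −(0.0592/2)·log([dilute]/[conc]) = −(0.0592/2)·log(0.049/0.78) = +0.036 V.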